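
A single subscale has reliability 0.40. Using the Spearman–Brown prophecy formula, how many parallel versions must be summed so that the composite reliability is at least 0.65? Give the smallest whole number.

k ≥ ρ*(1−ρ₁)/(ρ₁(1−ρ*)) = 0.65·0.60 / (0.40·0.35) = 2.786.
Smallest integer k = 3.

3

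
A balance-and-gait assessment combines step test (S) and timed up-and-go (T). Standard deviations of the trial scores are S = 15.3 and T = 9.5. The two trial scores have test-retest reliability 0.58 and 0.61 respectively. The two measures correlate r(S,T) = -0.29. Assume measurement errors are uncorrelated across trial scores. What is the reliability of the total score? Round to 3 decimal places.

0.444

Var(S+T) = 15.3² + 9.5² + 2·[15.3·9.5·(-0.29)] = 324.34 − 84.303 = 240.037.
Under uncorrelated errors the observed covariances equal the true-score covariances, so only the own-variance terms attenuate.
True-score variance = [15.3²·0.58 + 9.5²·0.61] − 84.303 = 190.825 − 84.303 = 106.522.
Reliability = 106.522 / 240.037 = 0.444.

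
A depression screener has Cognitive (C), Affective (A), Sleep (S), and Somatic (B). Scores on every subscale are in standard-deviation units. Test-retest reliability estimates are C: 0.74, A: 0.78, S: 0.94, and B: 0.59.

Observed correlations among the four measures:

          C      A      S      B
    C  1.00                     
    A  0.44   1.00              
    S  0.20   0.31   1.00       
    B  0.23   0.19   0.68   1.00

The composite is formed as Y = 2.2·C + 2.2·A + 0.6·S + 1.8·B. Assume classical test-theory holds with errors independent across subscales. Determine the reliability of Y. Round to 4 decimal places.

0.8449

Var(Y) = 2.2² + 2.2² + 0.6² + 1.8² + 2·[4.84·0.44 + 1.32·0.20 + 3.96·0.23 + 1.32·0.31 + 3.96·0.19 + 1.08·0.68] = 13.28 + 10.4008 = 23.6808.
Under uncorrelated errors the observed covariances equal the true-score covariances, so only the own-variance terms attenuate.
True-score variance = [2.2²·0.74 + 2.2²·0.78 + 0.6²·0.94 + 1.8²·0.59] + 10.4008 = 9.6068 + 10.4008 = 20.0076.
Reliability = 20.0076 / 23.6808 = 0.8449.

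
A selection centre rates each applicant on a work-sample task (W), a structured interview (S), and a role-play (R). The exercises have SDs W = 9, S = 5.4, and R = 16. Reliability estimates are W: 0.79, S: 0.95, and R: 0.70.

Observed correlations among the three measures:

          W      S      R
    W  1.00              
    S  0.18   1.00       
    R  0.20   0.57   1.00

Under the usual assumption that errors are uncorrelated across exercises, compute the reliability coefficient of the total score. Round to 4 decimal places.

0.8235

Var(W+S+R) = 9² + 5.4² + 16² + 2·[9·5.4·0.18 + 9·16·0.20 + 5.4·16·0.57] = 366.16 + 173.592 = 539.752.
With uncorrelated errors the cross-covariances are all true-score covariance, so they carry over unchanged; only the diagonal terms shrink to ρᵢσᵢ².
True-score variance = [9²·0.79 + 5.4²·0.95 + 16²·0.70] + 173.592 = 270.892 + 173.592 = 444.484.
Reliability = 444.484 / 539.752 = 0.8235.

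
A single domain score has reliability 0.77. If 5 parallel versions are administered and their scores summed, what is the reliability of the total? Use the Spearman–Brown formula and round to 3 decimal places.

0.944

ρ_k = kρ / (1 + (k−1)ρ) = 5·0.77 / (1 + 4·0.77) = 3.850 / 4.080 = 0.944.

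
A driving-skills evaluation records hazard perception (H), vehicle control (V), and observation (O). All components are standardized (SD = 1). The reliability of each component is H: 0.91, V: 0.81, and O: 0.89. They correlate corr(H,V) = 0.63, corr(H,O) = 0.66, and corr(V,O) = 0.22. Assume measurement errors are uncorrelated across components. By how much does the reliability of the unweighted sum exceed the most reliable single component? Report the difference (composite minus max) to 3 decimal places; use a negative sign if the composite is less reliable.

Var(sum) = 3 + 3.02 = 6.02; true-score variance = 2.61 + 3.02 = 5.63; composite reliability = 0.9352.
Max component reliability = 0.9100.
Difference = 0.9352 − 0.9100 = 0.025.

0.025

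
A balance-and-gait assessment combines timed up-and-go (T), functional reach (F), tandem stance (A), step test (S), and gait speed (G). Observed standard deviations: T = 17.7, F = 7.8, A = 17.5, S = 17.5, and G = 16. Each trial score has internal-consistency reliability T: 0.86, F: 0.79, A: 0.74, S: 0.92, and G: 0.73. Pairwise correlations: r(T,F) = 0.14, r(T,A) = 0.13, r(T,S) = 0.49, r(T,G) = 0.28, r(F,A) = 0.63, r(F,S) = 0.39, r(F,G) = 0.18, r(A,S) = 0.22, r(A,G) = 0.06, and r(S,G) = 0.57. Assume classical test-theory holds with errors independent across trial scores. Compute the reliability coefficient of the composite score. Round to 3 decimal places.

0.913

Var(T+F+A+S+G) = 17.7² + 7.8² + 17.5² + 17.5² + 16² + 2·[17.7·7.8·0.14 + 17.7·17.5·0.13 + 17.7·17.5·0.49 + 17.7·16·0.28 + 7.8·17.5·0.63 + 7.8·17.5·0.39 + 7.8·16·0.18 + 17.5·17.5·0.22 + 17.5·16·0.06 + 17.5·16·0.57] = 1242.63 + 1392.28 = 2634.91.
With uncorrelated errors the cross-covariances are all true-score covariance, so they carry over unchanged; only the diagonal terms shrink to ρᵢσᵢ².
True-score variance = [17.7²·0.86 + 7.8²·0.79 + 17.5²·0.74 + 17.5²·0.92 + 16²·0.73] + 1392.28 = 1012.75 + 1392.28 = 2405.02.
Reliability = 2405.02 / 2634.91 = 0.913.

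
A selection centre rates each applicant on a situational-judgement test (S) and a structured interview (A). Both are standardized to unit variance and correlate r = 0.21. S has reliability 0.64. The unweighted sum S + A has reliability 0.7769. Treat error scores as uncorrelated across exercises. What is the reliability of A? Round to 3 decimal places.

Var(S+A) = 2 + 2·0.21 = 2.420.
True-score variance = ρ_S + ρ_A + 2·0.21, so 0.7769 = (0.64 + ρ_A + 0.42) / 2.420.
ρ_A = 0.7769·2.420 − 0.64 − 0.42 = 0.820.

0.820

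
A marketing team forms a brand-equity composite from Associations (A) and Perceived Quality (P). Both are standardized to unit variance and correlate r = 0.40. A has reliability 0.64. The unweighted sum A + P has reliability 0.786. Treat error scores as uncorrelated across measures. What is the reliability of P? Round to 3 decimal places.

0.761

Var(A+P) = 2 + 2·0.40 = 2.800.
True-score variance = ρ_A + ρ_P + 2·0.40, so 0.786 = (0.64 + ρ_P + 0.80) / 2.800.
ρ_P = 0.786·2.800 − 0.64 − 0.80 = 0.761.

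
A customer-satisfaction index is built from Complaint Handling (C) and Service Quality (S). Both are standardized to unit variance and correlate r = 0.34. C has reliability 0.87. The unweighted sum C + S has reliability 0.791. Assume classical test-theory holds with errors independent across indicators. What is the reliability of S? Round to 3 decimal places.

0.570

Var(C+S) = 2 + 2·0.34 = 2.680.
True-score variance = ρ_C + ρ_S + 2·0.34, so 0.791 = (0.87 + ρ_S + 0.68) / 2.680.
ρ_S = 0.791·2.680 − 0.87 − 0.68 = 0.570.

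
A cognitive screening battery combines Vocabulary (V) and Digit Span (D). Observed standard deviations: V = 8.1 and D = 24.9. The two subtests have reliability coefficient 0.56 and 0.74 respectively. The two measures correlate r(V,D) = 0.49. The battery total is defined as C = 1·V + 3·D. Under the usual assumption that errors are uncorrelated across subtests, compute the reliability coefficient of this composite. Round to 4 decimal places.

Var(C) = 8.1² + 3²·24.9² + 2·[3·8.1·24.9·0.49] = 5645.7 + 592.969 = 6238.67.
Because errors are independent across components, Cov(Tᵢ,Tⱼ) = Cov(Xᵢ,Xⱼ); the off-diagonal part of the true-score variance is the same as above.
True-score variance = [8.1²·0.56 + 3²·24.9²·0.74] + 592.969 = 4166.01 + 592.969 = 4758.98.
Reliability = 4758.98 / 6238.67 = 0.7628.

0.7628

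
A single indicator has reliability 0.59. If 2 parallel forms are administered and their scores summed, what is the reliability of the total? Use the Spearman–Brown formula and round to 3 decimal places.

ρ_k = kρ / (1 + (k−1)ρ) = 2·0.59 / (1 + 1·0.59) = 1.180 / 1.590 = 0.742.

0.742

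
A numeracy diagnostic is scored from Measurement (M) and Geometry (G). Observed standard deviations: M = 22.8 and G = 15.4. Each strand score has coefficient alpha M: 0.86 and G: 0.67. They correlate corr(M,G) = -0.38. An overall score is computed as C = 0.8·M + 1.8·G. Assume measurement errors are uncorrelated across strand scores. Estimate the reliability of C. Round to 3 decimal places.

Var(C) = 0.8²·22.8² + 1.8²·15.4² + 2·[1.44·22.8·15.4·(-0.38)] = 1101.1 − 384.266 = 716.83.
Under uncorrelated errors the observed covariances equal the true-score covariances, so only the own-variance terms attenuate.
True-score variance = [0.8²·22.8²·0.86 + 1.8²·15.4²·0.67] − 384.266 = 800.947 − 384.266 = 416.681.
Reliability = 416.681 / 716.83 = 0.581.

0.581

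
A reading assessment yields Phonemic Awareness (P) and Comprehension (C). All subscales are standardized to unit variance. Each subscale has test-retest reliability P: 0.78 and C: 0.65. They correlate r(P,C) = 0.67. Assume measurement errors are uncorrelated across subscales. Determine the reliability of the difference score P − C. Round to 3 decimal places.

0.136

Var(P−C) = 1 + 1 − 2·0.67 = 2 − 1.34 = 0.66.
With uncorrelated errors the cross-covariances are all true-score covariance, so they carry over unchanged; only the diagonal terms shrink to ρᵢσᵢ².
True-score variance = [0.78 + 0.65] − 1.34 = 1.43 − 1.34 = 0.09.
Reliability = 0.09 / 0.66 = 0.136.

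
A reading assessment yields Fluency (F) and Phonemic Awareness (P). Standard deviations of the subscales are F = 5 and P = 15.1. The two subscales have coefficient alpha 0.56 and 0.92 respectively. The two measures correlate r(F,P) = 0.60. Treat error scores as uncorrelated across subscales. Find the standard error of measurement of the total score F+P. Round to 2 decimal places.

5.41

Var(total) = 253.01 + 90.6 = 343.61.
True-score variance = 223.769 + 90.6 = 314.369, so reliability = 0.9149.
Error variance = 343.61 − 314.369 = 29.2408; SEM = √29.2408 = 5.41.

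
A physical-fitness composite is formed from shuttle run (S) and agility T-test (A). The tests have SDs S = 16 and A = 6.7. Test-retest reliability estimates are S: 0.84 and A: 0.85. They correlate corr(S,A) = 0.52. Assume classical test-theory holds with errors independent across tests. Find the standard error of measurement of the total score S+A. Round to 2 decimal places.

Var(total) = 300.89 + 111.488 = 412.378.
True-score variance = 253.196 + 111.488 = 364.685, so reliability = 0.8843.
Error variance = 412.378 − 364.685 = 47.6935; SEM = √47.6935 = 6.91.

6.91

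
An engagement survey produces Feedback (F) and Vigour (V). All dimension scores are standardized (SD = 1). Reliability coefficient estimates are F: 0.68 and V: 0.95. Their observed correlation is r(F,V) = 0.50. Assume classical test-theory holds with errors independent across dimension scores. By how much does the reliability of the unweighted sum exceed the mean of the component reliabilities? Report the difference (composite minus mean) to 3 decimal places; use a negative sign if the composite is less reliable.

0.062

Var(sum) = 2 + 1 = 3; true-score variance = 1.63 + 1 = 2.63; composite reliability = 0.8767.
Mean component reliability = 0.8150.
Difference = 0.8767 − 0.8150 = 0.062.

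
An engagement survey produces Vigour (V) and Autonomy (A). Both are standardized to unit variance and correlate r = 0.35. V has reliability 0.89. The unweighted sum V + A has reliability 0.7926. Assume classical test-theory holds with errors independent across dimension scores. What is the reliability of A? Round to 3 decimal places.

0.550

Var(V+A) = 2 + 2·0.35 = 2.700.
True-score variance = ρ_V + ρ_A + 2·0.35, so 0.7926 = (0.89 + ρ_A + 0.70) / 2.700.
ρ_A = 0.7926·2.700 − 0.89 − 0.70 = 0.550.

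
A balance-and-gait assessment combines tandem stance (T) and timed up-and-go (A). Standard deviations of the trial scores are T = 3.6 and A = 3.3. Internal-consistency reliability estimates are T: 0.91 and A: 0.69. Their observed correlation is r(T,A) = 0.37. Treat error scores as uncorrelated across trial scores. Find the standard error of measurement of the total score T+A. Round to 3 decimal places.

Var(total) = 23.85 + 8.7912 = 32.6412.
True-score variance = 19.3077 + 8.7912 = 28.0989, so reliability = 0.8608.
Error variance = 32.6412 − 28.0989 = 4.5423; SEM = √4.5423 = 2.131.

2.131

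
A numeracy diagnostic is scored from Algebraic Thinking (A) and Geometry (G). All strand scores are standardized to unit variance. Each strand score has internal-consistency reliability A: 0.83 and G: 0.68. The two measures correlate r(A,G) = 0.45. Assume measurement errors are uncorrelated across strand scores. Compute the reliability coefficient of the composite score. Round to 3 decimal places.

Var(A+G) = 2 + 2·[0.45] = 2 + 0.9 = 2.9.
Because errors are independent across components, Cov(Tᵢ,Tⱼ) = Cov(Xᵢ,Xⱼ); the off-diagonal part of the true-score variance is the same as above.
True-score variance = [0.83 + 0.68] + 0.9 = 1.51 + 0.9 = 2.41.
Reliability = 2.41 / 2.9 = 0.831.

0.831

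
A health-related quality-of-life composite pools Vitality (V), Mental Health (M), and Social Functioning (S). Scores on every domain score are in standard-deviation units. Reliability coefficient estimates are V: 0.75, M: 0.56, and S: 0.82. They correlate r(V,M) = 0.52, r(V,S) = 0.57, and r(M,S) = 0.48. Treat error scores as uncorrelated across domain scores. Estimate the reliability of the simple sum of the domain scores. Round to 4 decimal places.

0.8583

Var(V+M+S) = 3 + 2·[0.52 + 0.57 + 0.48] = 3 + 3.14 = 6.14.
Because errors are independent across components, Cov(Tᵢ,Tⱼ) = Cov(Xᵢ,Xⱼ); the off-diagonal part of the true-score variance is the same as above.
True-score variance = [0.75 + 0.56 + 0.82] + 3.14 = 2.13 + 3.14 = 5.27.
Reliability = 5.27 / 6.14 = 0.8583.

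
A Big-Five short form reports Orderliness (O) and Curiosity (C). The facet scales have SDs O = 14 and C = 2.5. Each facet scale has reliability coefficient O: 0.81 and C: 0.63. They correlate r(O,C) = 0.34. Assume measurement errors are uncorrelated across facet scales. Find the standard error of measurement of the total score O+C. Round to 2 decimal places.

Var(total) = 202.25 + 23.8 = 226.05.
True-score variance = 162.698 + 23.8 = 186.498, so reliability = 0.8250.
Error variance = 226.05 − 186.498 = 39.5525; SEM = √39.5525 = 6.29.

6.29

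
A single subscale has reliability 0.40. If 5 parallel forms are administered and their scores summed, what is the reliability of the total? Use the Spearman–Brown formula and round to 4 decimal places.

0.7692

ρ_k = kρ / (1 + (k−1)ρ) = 5·0.40 / (1 + 4·0.40) = 2.000 / 2.600 = 0.7692.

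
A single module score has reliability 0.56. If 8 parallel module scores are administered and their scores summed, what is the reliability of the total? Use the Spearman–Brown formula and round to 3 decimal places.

0.911

ρ_k = kρ / (1 + (k−1)ρ) = 8·0.56 / (1 + 7·0.56) = 4.480 / 4.920 = 0.911.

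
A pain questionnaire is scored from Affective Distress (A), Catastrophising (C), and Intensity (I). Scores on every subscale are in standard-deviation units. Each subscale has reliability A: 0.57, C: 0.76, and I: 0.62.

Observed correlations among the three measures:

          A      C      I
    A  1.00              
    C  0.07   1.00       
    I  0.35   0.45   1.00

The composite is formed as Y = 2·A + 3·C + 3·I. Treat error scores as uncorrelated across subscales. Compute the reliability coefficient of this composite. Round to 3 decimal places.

Var(Y) = 2² + 3² + 3² + 2·[6·0.07 + 6·0.35 + 9·0.45] = 22 + 13.14 = 35.14.
Because errors are independent across components, Cov(Tᵢ,Tⱼ) = Cov(Xᵢ,Xⱼ); the off-diagonal part of the true-score variance is the same as above.
True-score variance = [2²·0.57 + 3²·0.76 + 3²·0.62] + 13.14 = 14.7 + 13.14 = 27.84.
Reliability = 27.84 / 35.14 = 0.792.

0.792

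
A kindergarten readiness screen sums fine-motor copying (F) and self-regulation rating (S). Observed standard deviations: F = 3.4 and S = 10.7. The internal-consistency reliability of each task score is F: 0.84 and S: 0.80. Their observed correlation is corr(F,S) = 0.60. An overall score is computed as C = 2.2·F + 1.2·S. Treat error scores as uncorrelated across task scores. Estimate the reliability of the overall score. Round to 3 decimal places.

0.875

Var(C) = 2.2²·3.4² + 1.2²·10.7² + 2·[2.64·3.4·10.7·0.60] = 220.816 + 115.252 = 336.068.
With uncorrelated errors the cross-covariances are all true-score covariance, so they carry over unchanged; only the diagonal terms shrink to ρᵢσᵢ².
True-score variance = [2.2²·3.4²·0.84 + 1.2²·10.7²·0.80] + 115.252 = 178.891 + 115.252 = 294.143.
Reliability = 294.143 / 336.068 = 0.875.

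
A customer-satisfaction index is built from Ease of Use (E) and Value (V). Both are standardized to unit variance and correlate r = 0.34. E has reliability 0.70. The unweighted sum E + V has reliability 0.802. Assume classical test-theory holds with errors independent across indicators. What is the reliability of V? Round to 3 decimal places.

Var(E+V) = 2 + 2·0.34 = 2.680.
True-score variance = ρ_E + ρ_V + 2·0.34, so 0.802 = (0.70 + ρ_V + 0.68) / 2.680.
ρ_V = 0.802·2.680 − 0.70 − 0.68 = 0.769.

0.769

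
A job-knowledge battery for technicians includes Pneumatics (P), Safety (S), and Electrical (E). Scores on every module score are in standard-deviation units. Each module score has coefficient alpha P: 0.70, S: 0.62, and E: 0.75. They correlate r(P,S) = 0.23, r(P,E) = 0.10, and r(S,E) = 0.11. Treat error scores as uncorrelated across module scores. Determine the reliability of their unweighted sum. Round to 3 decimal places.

0.760

Var(P+S+E) = 3 + 2·[0.23 + 0.10 + 0.11] = 3 + 0.88 = 3.88.
Because errors are independent across components, Cov(Tᵢ,Tⱼ) = Cov(Xᵢ,Xⱼ); the off-diagonal part of the true-score variance is the same as above.
True-score variance = [0.70 + 0.62 + 0.75] + 0.88 = 2.07 + 0.88 = 2.95.
Reliability = 2.95 / 3.88 = 0.760.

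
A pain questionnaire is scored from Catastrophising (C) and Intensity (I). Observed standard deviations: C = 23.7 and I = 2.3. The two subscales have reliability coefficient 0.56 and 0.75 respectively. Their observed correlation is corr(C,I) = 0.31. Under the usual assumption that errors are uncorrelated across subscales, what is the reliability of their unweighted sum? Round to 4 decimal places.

Var(C+I) = 23.7² + 2.3² + 2·[23.7·2.3·0.31] = 566.98 + 33.7962 = 600.776.
Because errors are independent across components, Cov(Tᵢ,Tⱼ) = Cov(Xᵢ,Xⱼ); the off-diagonal part of the true-score variance is the same as above.
True-score variance = [23.7²·0.56 + 2.3²·0.75] + 33.7962 = 318.514 + 33.7962 = 352.31.
Reliability = 352.31 / 600.776 = 0.5864.

0.5864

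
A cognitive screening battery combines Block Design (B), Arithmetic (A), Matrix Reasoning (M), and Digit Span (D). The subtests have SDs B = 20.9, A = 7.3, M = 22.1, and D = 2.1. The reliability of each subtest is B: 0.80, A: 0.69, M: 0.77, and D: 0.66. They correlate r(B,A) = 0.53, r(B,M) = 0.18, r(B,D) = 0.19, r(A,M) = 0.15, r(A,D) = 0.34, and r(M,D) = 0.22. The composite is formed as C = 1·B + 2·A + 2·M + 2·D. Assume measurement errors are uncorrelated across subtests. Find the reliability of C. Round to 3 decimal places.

Var(C) = 20.9² + 2²·7.3² + 2²·22.1² + 2²·2.1² + 2·[2·20.9·7.3·0.53 + 2·20.9·22.1·0.18 + 2·20.9·2.1·0.19 + 4·7.3·22.1·0.15 + 4·7.3·2.1·0.34 + 4·22.1·2.1·0.22] = 2621.25 + 1006.34 = 3627.59.
Under uncorrelated errors the observed covariances equal the true-score covariances, so only the own-variance terms attenuate.
True-score variance = [20.9²·0.80 + 2²·7.3²·0.69 + 2²·22.1²·0.77 + 2²·2.1²·0.66] + 1006.34 = 2012.47 + 1006.34 = 3018.81.
Reliability = 3018.81 / 3627.59 = 0.832.

0.832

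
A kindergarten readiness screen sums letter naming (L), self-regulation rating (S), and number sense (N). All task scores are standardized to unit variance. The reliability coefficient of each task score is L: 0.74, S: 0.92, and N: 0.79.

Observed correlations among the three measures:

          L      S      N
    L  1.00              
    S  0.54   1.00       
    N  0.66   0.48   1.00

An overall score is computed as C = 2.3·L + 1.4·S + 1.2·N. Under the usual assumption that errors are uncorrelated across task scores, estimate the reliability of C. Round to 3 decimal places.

0.895

Var(C) = 2.3² + 1.4² + 1.2² + 2·[3.22·0.54 + 2.76·0.66 + 1.68·0.48] = 8.69 + 8.7336 = 17.4236.
Under uncorrelated errors the observed covariances equal the true-score covariances, so only the own-variance terms attenuate.
True-score variance = [2.3²·0.74 + 1.4²·0.92 + 1.2²·0.79] + 8.7336 = 6.8554 + 8.7336 = 15.589.
Reliability = 15.589 / 17.4236 = 0.895.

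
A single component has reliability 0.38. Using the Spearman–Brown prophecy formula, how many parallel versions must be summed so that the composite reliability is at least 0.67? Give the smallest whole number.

4

k ≥ ρ*(1−ρ₁)/(ρ₁(1−ρ*)) = 0.67·0.62 / (0.38·0.33) = 3.313.
Smallest integer k = 4.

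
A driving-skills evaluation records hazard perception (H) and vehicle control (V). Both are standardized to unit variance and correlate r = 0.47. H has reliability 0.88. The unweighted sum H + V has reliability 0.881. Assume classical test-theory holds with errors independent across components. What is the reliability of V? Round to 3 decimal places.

0.770

Var(H+V) = 2 + 2·0.47 = 2.940.
True-score variance = ρ_H + ρ_V + 2·0.47, so 0.881 = (0.88 + ρ_V + 0.94) / 2.940.
ρ_V = 0.881·2.940 − 0.88 − 0.94 = 0.770.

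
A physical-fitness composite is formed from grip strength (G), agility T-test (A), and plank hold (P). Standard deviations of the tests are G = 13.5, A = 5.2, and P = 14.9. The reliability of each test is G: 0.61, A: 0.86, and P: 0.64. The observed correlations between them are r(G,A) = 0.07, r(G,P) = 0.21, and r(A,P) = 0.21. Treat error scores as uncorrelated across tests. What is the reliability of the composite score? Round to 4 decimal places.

0.7227

Var(G+A+P) = 13.5² + 5.2² + 14.9² + 2·[13.5·5.2·0.07 + 13.5·14.9·0.21 + 5.2·14.9·0.21] = 431.3 + 126.853 = 558.153.
Under uncorrelated errors the observed covariances equal the true-score covariances, so only the own-variance terms attenuate.
True-score variance = [13.5²·0.61 + 5.2²·0.86 + 14.9²·0.64] + 126.853 = 276.513 + 126.853 = 403.366.
Reliability = 403.366 / 558.153 = 0.7227.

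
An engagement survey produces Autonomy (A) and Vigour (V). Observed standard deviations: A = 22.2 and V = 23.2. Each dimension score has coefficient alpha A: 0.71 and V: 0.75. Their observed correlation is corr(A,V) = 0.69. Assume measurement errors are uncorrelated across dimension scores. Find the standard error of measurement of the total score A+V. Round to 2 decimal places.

16.66

Var(total) = 1031.08 + 710.755 = 1741.84.
True-score variance = 753.596 + 710.755 = 1464.35, so reliability = 0.8407.
Error variance = 1741.84 − 1464.35 = 277.484; SEM = √277.484 = 16.66.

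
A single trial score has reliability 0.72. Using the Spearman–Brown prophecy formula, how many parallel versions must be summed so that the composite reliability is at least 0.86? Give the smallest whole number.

k ≥ ρ*(1−ρ₁)/(ρ₁(1−ρ*)) = 0.86·0.28 / (0.72·0.14) = 2.389.
Smallest integer k = 3.

3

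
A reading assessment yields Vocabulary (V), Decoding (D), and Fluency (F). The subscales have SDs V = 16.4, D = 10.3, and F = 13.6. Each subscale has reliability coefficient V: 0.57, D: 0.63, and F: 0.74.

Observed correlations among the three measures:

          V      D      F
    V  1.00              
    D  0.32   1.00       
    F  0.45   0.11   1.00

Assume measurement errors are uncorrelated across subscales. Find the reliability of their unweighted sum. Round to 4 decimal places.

0.7744

Var(V+D+F) = 16.4² + 10.3² + 13.6² + 2·[16.4·10.3·0.32 + 16.4·13.6·0.45 + 10.3·13.6·0.11] = 560.01 + 339.662 = 899.672.
Under uncorrelated errors the observed covariances equal the true-score covariances, so only the own-variance terms attenuate.
True-score variance = [16.4²·0.57 + 10.3²·0.63 + 13.6²·0.74] + 339.662 = 357.014 + 339.662 = 696.677.
Reliability = 696.677 / 899.672 = 0.7744.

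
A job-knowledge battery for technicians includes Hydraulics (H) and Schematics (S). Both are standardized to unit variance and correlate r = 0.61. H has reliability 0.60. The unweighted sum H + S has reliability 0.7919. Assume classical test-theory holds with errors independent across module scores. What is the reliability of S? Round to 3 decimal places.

Var(H+S) = 2 + 2·0.61 = 3.220.
True-score variance = ρ_H + ρ_S + 2·0.61, so 0.7919 = (0.60 + ρ_S + 1.22) / 3.220.
ρ_S = 0.7919·3.220 − 0.60 − 1.22 = 0.730.

0.730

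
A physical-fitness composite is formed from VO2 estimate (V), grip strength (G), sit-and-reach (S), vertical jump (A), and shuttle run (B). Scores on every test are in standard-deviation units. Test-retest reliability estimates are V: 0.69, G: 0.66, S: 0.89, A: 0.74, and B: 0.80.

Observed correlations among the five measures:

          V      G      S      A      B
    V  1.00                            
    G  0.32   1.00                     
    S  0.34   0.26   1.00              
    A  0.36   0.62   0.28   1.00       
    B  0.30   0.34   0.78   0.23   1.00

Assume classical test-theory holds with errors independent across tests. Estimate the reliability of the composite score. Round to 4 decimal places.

Var(V+G+S+A+B) = 5 + 2·[0.32 + 0.34 + 0.36 + 0.30 + 0.26 + 0.62 + 0.34 + 0.28 + 0.78 + 0.23] = 5 + 7.66 = 12.66.
Because errors are independent across components, Cov(Tᵢ,Tⱼ) = Cov(Xᵢ,Xⱼ); the off-diagonal part of the true-score variance is the same as above.
True-score variance = [0.69 + 0.66 + 0.89 + 0.74 + 0.80] + 7.66 = 3.78 + 7.66 = 11.44.
Reliability = 11.44 / 12.66 = 0.9036.

0.9036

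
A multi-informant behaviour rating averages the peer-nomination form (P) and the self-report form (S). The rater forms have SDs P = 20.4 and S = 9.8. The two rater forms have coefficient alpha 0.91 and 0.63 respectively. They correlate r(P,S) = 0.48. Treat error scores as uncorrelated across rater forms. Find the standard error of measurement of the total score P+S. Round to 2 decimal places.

Var(total) = 512.2 + 191.923 = 704.123.
True-score variance = 439.211 + 191.923 = 631.134, so reliability = 0.8963.
Error variance = 704.123 − 631.134 = 72.9892; SEM = √72.9892 = 8.54.

8.54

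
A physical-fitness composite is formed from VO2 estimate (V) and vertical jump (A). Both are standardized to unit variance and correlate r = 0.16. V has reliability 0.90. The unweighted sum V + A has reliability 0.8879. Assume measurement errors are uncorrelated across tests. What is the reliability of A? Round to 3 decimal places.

0.840

Var(V+A) = 2 + 2·0.16 = 2.320.
True-score variance = ρ_V + ρ_A + 2·0.16, so 0.8879 = (0.90 + ρ_A + 0.32) / 2.320.
ρ_A = 0.8879·2.320 − 0.90 − 0.32 = 0.840.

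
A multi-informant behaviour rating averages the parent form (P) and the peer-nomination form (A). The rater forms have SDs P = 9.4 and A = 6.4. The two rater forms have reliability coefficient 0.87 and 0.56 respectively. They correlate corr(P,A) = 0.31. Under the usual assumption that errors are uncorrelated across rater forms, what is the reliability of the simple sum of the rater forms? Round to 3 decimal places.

Var(P+A) = 9.4² + 6.4² + 2·[9.4·6.4·0.31] = 129.32 + 37.2992 = 166.619.
With uncorrelated errors the cross-covariances are all true-score covariance, so they carry over unchanged; only the diagonal terms shrink to ρᵢσᵢ².
True-score variance = [9.4²·0.87 + 6.4²·0.56] + 37.2992 = 99.8108 + 37.2992 = 137.11.
Reliability = 137.11 / 166.619 = 0.823.

0.823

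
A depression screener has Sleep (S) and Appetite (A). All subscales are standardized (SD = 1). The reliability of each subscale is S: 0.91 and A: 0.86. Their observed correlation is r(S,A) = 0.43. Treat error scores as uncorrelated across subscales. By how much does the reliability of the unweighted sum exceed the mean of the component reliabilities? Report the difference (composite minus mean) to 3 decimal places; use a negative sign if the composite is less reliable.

Var(sum) = 2 + 0.86 = 2.86; true-score variance = 1.77 + 0.86 = 2.63; composite reliability = 0.9196.
Mean component reliability = 0.8850.
Difference = 0.9196 − 0.8850 = 0.035.

0.035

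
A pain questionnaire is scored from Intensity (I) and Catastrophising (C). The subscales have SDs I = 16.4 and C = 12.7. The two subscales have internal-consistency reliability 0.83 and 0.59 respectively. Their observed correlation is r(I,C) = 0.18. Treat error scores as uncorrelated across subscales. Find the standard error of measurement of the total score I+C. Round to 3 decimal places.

10.576

Var(total) = 430.25 + 74.9808 = 505.231.
True-score variance = 318.398 + 74.9808 = 393.379, so reliability = 0.7786.
Error variance = 505.231 − 393.379 = 111.852; SEM = √111.852 = 10.576.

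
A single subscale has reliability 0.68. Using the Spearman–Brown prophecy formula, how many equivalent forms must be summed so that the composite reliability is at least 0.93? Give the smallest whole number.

7

k ≥ ρ*(1−ρ₁)/(ρ₁(1−ρ*)) = 0.93·0.32 / (0.68·0.07) = 6.252.
Smallest integer k = 7.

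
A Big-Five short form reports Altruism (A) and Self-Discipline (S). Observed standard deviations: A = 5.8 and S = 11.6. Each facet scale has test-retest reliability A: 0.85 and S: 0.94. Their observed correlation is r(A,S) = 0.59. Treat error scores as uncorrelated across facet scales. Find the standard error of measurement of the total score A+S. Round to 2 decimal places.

Var(total) = 168.2 + 79.3904 = 247.59.
True-score variance = 155.08 + 79.3904 = 234.471, so reliability = 0.9470.
Error variance = 247.59 − 234.471 = 13.1196; SEM = √13.1196 = 3.62.

3.62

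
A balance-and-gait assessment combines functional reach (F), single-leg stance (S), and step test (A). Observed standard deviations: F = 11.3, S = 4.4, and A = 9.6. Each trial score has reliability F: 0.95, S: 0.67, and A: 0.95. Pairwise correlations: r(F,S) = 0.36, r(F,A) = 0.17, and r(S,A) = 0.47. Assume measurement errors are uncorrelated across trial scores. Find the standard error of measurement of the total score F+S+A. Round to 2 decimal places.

4.17

Var(total) = 239.21 + 112.387 = 351.597.
True-score variance = 221.829 + 112.387 = 334.216, so reliability = 0.9506.
Error variance = 351.597 − 334.216 = 17.3813; SEM = √17.3813 = 4.17.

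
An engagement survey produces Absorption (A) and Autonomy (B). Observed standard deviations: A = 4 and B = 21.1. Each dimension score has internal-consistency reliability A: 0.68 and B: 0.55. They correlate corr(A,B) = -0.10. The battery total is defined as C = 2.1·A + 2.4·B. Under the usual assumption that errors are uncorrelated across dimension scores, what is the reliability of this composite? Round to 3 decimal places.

0.539

Var(C) = 2.1²·4² + 2.4²·21.1² + 2·[5.04·4·21.1·(-0.10)] = 2634.97 − 85.0752 = 2549.89.
With uncorrelated errors the cross-covariances are all true-score covariance, so they carry over unchanged; only the diagonal terms shrink to ρᵢσᵢ².
True-score variance = [2.1²·4²·0.68 + 2.4²·21.1²·0.55] − 85.0752 = 1458.41 − 85.0752 = 1373.33.
Reliability = 1373.33 / 2549.89 = 0.539.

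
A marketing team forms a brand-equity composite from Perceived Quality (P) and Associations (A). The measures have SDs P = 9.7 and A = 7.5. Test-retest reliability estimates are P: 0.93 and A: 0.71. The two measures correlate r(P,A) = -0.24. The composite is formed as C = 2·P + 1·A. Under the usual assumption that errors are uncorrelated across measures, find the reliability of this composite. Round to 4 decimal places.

0.8824

Var(C) = 2²·9.7² + 7.5² + 2·[2·9.7·7.5·(-0.24)] = 432.61 − 69.84 = 362.77.
With uncorrelated errors the cross-covariances are all true-score covariance, so they carry over unchanged; only the diagonal terms shrink to ρᵢσᵢ².
True-score variance = [2²·9.7²·0.93 + 7.5²·0.71] − 69.84 = 389.952 − 69.84 = 320.112.
Reliability = 320.112 / 362.77 = 0.8824.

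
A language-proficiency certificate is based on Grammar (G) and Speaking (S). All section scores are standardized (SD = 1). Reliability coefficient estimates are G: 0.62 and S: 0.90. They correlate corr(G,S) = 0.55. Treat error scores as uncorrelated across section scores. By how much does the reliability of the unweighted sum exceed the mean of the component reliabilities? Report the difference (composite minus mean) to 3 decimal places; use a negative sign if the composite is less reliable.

Var(sum) = 2 + 1.1 = 3.1; true-score variance = 1.52 + 1.1 = 2.62; composite reliability = 0.8452.
Mean component reliability = 0.7600.
Difference = 0.8452 − 0.7600 = 0.085.

0.085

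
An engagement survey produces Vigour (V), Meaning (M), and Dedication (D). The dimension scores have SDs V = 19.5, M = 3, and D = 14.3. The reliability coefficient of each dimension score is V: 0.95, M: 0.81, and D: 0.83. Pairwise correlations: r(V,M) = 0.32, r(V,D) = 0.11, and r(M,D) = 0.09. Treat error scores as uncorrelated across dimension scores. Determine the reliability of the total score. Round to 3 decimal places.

0.921

Var(V+M+D) = 19.5² + 3² + 14.3² + 2·[19.5·3·0.32 + 19.5·14.3·0.11 + 3·14.3·0.09] = 593.74 + 106.509 = 700.249.
Under uncorrelated errors the observed covariances equal the true-score covariances, so only the own-variance terms attenuate.
True-score variance = [19.5²·0.95 + 3²·0.81 + 14.3²·0.83] + 106.509 = 538.254 + 106.509 = 644.763.
Reliability = 644.763 / 700.249 = 0.921.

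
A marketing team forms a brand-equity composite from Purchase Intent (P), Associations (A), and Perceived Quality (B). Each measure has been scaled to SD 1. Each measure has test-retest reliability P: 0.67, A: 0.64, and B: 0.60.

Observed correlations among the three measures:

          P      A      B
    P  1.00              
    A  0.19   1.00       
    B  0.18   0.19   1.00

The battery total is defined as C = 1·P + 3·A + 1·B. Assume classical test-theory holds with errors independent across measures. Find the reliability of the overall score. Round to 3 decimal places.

0.709

Var(C) = 1 + 3² + 1 + 2·[3·0.19 + 0.18 + 3·0.19] = 11 + 2.64 = 13.64.
Because errors are independent across components, Cov(Tᵢ,Tⱼ) = Cov(Xᵢ,Xⱼ); the off-diagonal part of the true-score variance is the same as above.
True-score variance = [0.67 + 3²·0.64 + 0.60] + 2.64 = 7.03 + 2.64 = 9.67.
Reliability = 9.67 / 13.64 = 0.709.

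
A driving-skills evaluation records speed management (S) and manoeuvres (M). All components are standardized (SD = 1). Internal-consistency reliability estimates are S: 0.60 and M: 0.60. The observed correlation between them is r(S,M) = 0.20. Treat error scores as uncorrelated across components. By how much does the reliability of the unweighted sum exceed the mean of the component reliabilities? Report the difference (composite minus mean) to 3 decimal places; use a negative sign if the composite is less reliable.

Var(sum) = 2 + 0.4 = 2.4; true-score variance = 1.2 + 0.4 = 1.6; composite reliability = 0.6667.
Mean component reliability = 0.6000.
Difference = 0.6667 − 0.6000 = 0.067.

0.067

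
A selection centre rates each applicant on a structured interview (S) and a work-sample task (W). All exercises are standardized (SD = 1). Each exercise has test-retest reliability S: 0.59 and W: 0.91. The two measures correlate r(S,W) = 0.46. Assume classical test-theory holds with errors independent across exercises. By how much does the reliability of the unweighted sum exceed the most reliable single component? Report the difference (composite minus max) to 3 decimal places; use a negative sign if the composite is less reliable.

Var(sum) = 2 + 0.92 = 2.92; true-score variance = 1.5 + 0.92 = 2.42; composite reliability = 0.8288.
Max component reliability = 0.9100.
Difference = 0.8288 − 0.9100 = -0.081.

-0.081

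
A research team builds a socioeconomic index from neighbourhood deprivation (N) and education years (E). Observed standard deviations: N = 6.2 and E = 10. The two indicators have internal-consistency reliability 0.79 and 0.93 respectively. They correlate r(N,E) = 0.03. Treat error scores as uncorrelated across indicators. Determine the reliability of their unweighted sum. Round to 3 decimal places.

0.894

Var(N+E) = 6.2² + 10² + 2·[6.2·10·0.03] = 138.44 + 3.72 = 142.16.
Because errors are independent across components, Cov(Tᵢ,Tⱼ) = Cov(Xᵢ,Xⱼ); the off-diagonal part of the true-score variance is the same as above.
True-score variance = [6.2²·0.79 + 10²·0.93] + 3.72 = 123.368 + 3.72 = 127.088.
Reliability = 127.088 / 142.16 = 0.894.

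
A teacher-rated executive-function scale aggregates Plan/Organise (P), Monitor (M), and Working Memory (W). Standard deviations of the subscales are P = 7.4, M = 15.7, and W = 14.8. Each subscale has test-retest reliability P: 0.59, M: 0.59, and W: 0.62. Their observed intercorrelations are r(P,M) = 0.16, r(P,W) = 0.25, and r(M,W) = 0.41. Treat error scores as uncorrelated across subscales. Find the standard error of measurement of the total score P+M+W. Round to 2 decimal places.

Var(total) = 520.29 + 282.473 = 802.763.
True-score variance = 313.542 + 282.473 = 596.015, so reliability = 0.7425.
Error variance = 802.763 − 596.015 = 206.748; SEM = √206.748 = 14.38.

14.38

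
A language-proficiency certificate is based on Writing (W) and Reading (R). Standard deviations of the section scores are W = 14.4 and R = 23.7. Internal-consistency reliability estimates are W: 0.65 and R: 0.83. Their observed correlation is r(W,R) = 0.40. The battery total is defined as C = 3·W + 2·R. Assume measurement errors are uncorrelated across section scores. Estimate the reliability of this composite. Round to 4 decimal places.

0.8200

Var(C) = 3²·14.4² + 2²·23.7² + 2·[6·14.4·23.7·0.40] = 4113 + 1638.14 = 5751.14.
With uncorrelated errors the cross-covariances are all true-score covariance, so they carry over unchanged; only the diagonal terms shrink to ρᵢσᵢ².
True-score variance = [3²·14.4²·0.65 + 2²·23.7²·0.83] + 1638.14 = 3077.87 + 1638.14 = 4716.01.
Reliability = 4716.01 / 5751.14 = 0.8200.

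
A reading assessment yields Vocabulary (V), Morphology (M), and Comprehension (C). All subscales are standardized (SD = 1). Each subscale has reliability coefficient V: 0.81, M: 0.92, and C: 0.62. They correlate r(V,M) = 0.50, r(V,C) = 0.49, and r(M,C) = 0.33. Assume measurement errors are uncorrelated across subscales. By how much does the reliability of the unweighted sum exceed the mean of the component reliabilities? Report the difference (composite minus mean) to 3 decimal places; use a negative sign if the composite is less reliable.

Var(sum) = 3 + 2.64 = 5.64; true-score variance = 2.35 + 2.64 = 4.99; composite reliability = 0.8848.
Mean component reliability = 0.7833.
Difference = 0.8848 − 0.7833 = 0.101.

0.101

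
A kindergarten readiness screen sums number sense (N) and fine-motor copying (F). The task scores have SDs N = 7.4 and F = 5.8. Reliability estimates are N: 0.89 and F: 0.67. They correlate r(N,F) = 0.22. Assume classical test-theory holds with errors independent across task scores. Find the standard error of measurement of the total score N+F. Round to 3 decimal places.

Var(total) = 88.4 + 18.8848 = 107.285.
True-score variance = 71.2752 + 18.8848 = 90.16, so reliability = 0.8404.
Error variance = 107.285 − 90.16 = 17.1248; SEM = √17.1248 = 4.138.

4.138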